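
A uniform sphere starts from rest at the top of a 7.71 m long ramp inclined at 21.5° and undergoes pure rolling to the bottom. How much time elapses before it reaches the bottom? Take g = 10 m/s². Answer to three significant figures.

t ≈ 2.43 s

For this body I = (2/5)MR², i.e. k = I/(MR²) = 0.4.
Translational: Mg sinθ − f = Ma. Rotational about the CM: fR = Iα = kMRa, so f = kMa.
Hence a = g sinθ/(1+k) = 10×sin21.5°/1.4 = 2.618 m/s².
Starting from rest, L = ½at², so t = √(2L/a) = √(2×7.71/2.618) ≈ 2.43 s.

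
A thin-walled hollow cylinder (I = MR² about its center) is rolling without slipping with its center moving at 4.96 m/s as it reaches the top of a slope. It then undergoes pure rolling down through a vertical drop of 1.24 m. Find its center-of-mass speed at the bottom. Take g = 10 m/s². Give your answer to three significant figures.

v ≈ 6.08 m/s

With I = MR², the ratio k = I/(MR²) is 1.
The rolling condition ω = v/R makes the rotational term ½I(v/R)² = ½kMv², so KE_total = ½(1+k)Mv² = Mv².
Energy conservation: Mv₀² + Mgh = Mv², so v² = v₀² + 2gh/(1+k).
v = √(4.96² + 2×10×1.24/2) = √37 ≈ 6.08 m/s.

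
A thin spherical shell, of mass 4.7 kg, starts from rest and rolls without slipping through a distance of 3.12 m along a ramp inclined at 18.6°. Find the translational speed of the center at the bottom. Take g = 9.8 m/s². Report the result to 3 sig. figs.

v ≈ 3.42 m/s

For this body I = (2/3)MR², i.e. k = I/(MR²) = 2/3.
Pure rolling means v = ωR; then KE = ½Mv² + ½I(v/R)² = ½(1+k)Mv² = (5/6)Mv².
The vertical drop is h = L sinθ = 3.12 × sin18.6° = 0.9952 m.
Setting Mgh = (5/6)Mv² gives v = √(2gh/(1+k)) = √(2·9.8·0.9952/1.667) ≈ 3.42 m/s.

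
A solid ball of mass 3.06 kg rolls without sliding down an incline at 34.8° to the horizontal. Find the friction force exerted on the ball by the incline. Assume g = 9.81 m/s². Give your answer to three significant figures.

f ≈ 4.89 N

The moment of inertia is (2/5)MR², giving k ≡ I/(MR²) = 0.4.
Along the incline Mg sinθ − f = Ma, and torque about the center fR = Iα = kMR²(a/R) gives f = kMa.
Combining, a = g sinθ/(1+k) and f = kMa = kMg sinθ/(1+k).
f = 0.4 × 3.06 × 9.81 × sin34.8° / 1.4 ≈ 4.89 N.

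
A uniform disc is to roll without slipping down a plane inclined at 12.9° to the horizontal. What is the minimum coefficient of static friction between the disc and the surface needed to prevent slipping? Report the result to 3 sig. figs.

μ_min ≈ 0.0763

With I = (1/2)MR², the ratio k = I/(MR²) is 0.5.
Newton's second law down the slope: Mg sinθ − f = Ma. The torque equation fR = Iα (with α = a/R) gives f = kMa.
These give a = g sinθ/(1+k) and the required friction f = kMg sinθ/(1+k).
With N = Mg cosθ, the no-slip condition f ≤ μN gives μ_min = f/N = k tanθ/(1+k).
μ_min = 0.5 × tan12.9° / 1.5 ≈ 0.0763.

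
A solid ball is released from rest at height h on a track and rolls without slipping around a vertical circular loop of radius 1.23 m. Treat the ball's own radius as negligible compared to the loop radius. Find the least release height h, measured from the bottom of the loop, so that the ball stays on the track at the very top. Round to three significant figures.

With I = (2/5)MR², the ratio k = I/(MR²) is 0.4.
At the top of the loop, the minimum-contact condition is Mg = Mv_top²/r, so v_top² = gr.
With ω = v/R, the kinetic energy at speed v is ½(1+k)Mv² = (7/10)Mv².
Energy conservation from release (height h) to the top (height 2r): Mgh = Mg(2r) + (7/10)M·gr.
Thus h_min = 2r + (1+k)r/2 = r(2 + 1.4/2) = 1.23 × 2.7 ≈ 3.32 m.

h_min ≈ 3.32 m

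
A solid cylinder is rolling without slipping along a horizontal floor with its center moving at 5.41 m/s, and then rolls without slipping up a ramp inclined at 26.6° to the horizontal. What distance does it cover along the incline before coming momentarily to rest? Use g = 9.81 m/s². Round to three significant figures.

d ≈ 5.00 m

For this body I = (1/2)MR², i.e. k = I/(MR²) = 0.5.
Pure rolling means v = ωR; then KE = ½Mv² + ½I(v/R)² = ½(1+k)Mv² = (3/4)Mv².
Setting this equal to Mgh gives the vertical rise h = (1+k)v₀²/(2g) = 1.5×5.41²/(2×9.81) = 2.238 m.
The distance along the slope is d = h/sinθ = 2.238/sin26.6° ≈ 5.00 m.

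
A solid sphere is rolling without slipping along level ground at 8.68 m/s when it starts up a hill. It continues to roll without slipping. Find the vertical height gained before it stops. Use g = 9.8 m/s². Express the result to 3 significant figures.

h ≈ 5.38 m

For this body I = (2/5)MR², i.e. k = I/(MR²) = 0.4.
The rolling condition ω = v/R makes the rotational term ½I(v/R)² = ½kMv², so KE_total = ½(1+k)Mv² = (7/10)Mv².
All of this converts to potential energy at the highest point: (7/10)Mv₀² = Mgh.
Thus h = (1+k)v₀²/(2g) = 1.4 × 8.68² / (2 × 9.8) ≈ 5.38 m.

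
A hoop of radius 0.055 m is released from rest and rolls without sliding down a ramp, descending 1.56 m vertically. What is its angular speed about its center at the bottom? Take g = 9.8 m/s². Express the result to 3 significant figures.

ω ≈ 71.1 rad/s

Here I = MR², so the shape factor k = I/(MR²) = 1.
The rolling condition ω = v/R makes the rotational term ½I(v/R)² = ½kMv², so KE_total = ½(1+k)Mv² = Mv².
Energy conservation Mgh = ½(1+k)Mv² gives v = √(2gh/(1+k)) = √(2 × 9.8 × 1.56 / 2) = 3.91 m/s.
The angular speed follows from ω = v/R = 3.91/0.055 ≈ 71.1 rad/s.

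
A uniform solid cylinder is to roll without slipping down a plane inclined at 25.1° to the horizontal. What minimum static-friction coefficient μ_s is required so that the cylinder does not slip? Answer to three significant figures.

With I = (1/2)MR², the ratio k = I/(MR²) is 0.5.
Along the incline Mg sinθ − f = Ma, and torque about the center fR = Iα = kMR²(a/R) gives f = kMa.
These give a = g sinθ/(1+k) and the required friction f = kMg sinθ/(1+k).
With N = Mg cosθ, the no-slip condition f ≤ μN gives μ_min = f/N = k tanθ/(1+k).
μ_min = 0.5 × tan25.1° / 1.5 ≈ 0.156.

μ_min ≈ 0.156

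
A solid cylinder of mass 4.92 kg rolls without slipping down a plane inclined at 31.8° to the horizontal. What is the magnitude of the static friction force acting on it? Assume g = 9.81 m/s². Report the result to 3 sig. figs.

The moment of inertia is (1/2)MR², giving k ≡ I/(MR²) = 0.5.
Translational: Mg sinθ − f = Ma. Rotational about the CM: fR = Iα = kMRa, so f = kMa.
Combining, a = g sinθ/(1+k) and f = kMa = kMg sinθ/(1+k).
f = 0.5 × 4.92 × 9.81 × sin31.8° / 1.5 ≈ 8.48 N.

f ≈ 8.48 N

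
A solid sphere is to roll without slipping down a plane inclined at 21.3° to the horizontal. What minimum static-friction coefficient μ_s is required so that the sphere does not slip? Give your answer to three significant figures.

The moment of inertia is (2/5)MR², giving k ≡ I/(MR²) = 0.4.
Newton's second law down the slope: Mg sinθ − f = Ma. The torque equation fR = Iα (with α = a/R) gives f = kMa.
These give a = g sinθ/(1+k) and the required friction f = kMg sinθ/(1+k).
With N = Mg cosθ, the no-slip condition f ≤ μN gives μ_min = f/N = k tanθ/(1+k).
μ_min = 0.4 × tan21.3° / 1.4 ≈ 0.111.

μ_min ≈ 0.111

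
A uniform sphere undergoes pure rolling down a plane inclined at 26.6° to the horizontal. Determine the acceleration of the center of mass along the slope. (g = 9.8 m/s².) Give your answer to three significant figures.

a ≈ 3.13 m/s²

With I = (2/5)MR², the ratio k = I/(MR²) is 0.4.
Along the incline Mg sinθ − f = Ma, and torque about the center fR = Iα = kMR²(a/R) gives f = kMa.
Eliminating f: Mg sinθ = (1+k)Ma, so a = g sinθ/(1+k) = 9.8 × sin26.6° / 1.4 ≈ 3.13 m/s².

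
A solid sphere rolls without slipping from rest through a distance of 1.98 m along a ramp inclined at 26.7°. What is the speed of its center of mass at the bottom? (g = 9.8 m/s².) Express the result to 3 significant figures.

v ≈ 3.53 m/s

For this body I = (2/5)MR², i.e. k = I/(MR²) = 0.4.
Rolling without slipping gives ω = v/R, so the total kinetic energy is ½Mv² + ½Iω² = ½(1+k)Mv² = (7/10)Mv².
The vertical drop is h = L sinθ = 1.98 × sin26.7° = 0.8897 m.
Setting Mgh = (7/10)Mv² gives v = √(2gh/(1+k)) = √(2·9.8·0.8897/1.4) ≈ 3.53 m/s.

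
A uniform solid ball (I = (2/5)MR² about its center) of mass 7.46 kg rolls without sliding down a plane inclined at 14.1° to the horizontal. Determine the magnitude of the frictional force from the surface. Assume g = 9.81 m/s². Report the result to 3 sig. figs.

Here I = (2/5)MR², so the shape factor k = I/(MR²) = 0.4.
Translational: Mg sinθ − f = Ma. Rotational about the CM: fR = Iα = kMRa, so f = kMa.
Combining, a = g sinθ/(1+k) and f = kMa = kMg sinθ/(1+k).
f = 0.4 × 7.46 × 9.81 × sin14.1° / 1.4 ≈ 5.09 N.

f ≈ 5.09 N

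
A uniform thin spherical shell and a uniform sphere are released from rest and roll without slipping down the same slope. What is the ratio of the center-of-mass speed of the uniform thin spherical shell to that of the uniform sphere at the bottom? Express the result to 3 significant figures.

Each satisfies Mgh = ½(1+k)Mv² with k = I/(MR²), so v ∝ 1/√(1+k).
For the uniform thin spherical shell k = 2/3; for the uniform sphere k = 0.4.
v₁/v₂ = √((1+k₂)/(1+k₁)) = √(1.4/1.667) ≈ 0.917.

v_ratio ≈ 0.917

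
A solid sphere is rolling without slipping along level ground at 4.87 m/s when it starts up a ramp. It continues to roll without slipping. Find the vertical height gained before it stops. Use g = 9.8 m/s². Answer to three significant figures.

h ≈ 1.69 m

With I = (2/5)MR², the ratio k = I/(MR²) is 0.4.
Pure rolling means v = ωR; then KE = ½Mv² + ½I(v/R)² = ½(1+k)Mv² = (7/10)Mv².
All of this converts to potential energy at the highest point: (7/10)Mv₀² = Mgh.
Thus h = (1+k)v₀²/(2g) = 1.4 × 4.87² / (2 × 9.8) ≈ 1.69 m.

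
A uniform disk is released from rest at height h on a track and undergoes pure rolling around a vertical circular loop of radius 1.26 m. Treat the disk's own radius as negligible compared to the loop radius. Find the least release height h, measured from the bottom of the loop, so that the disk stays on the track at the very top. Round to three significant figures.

Here I = (1/2)MR², so the shape factor k = I/(MR²) = 0.5.
At the top of the loop, the minimum-contact condition is Mg = Mv_top²/r, so v_top² = gr.
With ω = v/R, the kinetic energy at speed v is ½(1+k)Mv² = (3/4)Mv².
Energy conservation from release (height h) to the top (height 2r): Mgh = Mg(2r) + (3/4)M·gr.
Thus h_min = 2r + (1+k)r/2 = r(2 + 1.5/2) = 1.26 × 2.75 ≈ 3.47 m.

h_min ≈ 3.47 m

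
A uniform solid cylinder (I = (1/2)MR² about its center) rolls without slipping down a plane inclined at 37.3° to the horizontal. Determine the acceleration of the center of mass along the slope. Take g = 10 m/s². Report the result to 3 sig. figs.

a ≈ 4.04 m/s²

The moment of inertia is (1/2)MR², giving k ≡ I/(MR²) = 0.5.
Translational: Mg sinθ − f = Ma. Rotational about the CM: fR = Iα = kMRa, so f = kMa.
Eliminating f: Mg sinθ = (1+k)Ma, so a = g sinθ/(1+k) = 10 × sin37.3° / 1.5 ≈ 4.04 m/s².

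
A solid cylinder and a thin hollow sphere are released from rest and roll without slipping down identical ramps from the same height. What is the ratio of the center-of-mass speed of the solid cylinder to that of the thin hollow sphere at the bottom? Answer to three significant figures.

Each satisfies Mgh = ½(1+k)Mv² with k = I/(MR²), so v ∝ 1/√(1+k).
For the solid cylinder k = 0.5; for the thin hollow sphere k = 2/3.
v₁/v₂ = √((1+k₂)/(1+k₁)) = √(1.667/1.5) ≈ 1.05.

v_ratio ≈ 1.05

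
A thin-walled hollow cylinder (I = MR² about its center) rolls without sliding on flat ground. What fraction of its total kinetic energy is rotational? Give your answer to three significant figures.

With I = MR², the ratio k = I/(MR²) is 1.
Since ω = v/R, the translational part is ½Mv² and the rotational part is ½I(v/R)² = ½kMv²; the total is ½(1+k)Mv².
The rotational fraction is therefore k/(1+k) = 1/2 ≈ 0.500.

fraction ≈ 0.500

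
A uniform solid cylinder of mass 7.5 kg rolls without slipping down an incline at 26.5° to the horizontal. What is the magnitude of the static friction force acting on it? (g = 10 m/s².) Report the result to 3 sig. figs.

f ≈ 11.2 N

For this body I = (1/2)MR², i.e. k = I/(MR²) = 0.5.
Translational: Mg sinθ − f = Ma. Rotational about the CM: fR = Iα = kMRa, so f = kMa.
Combining, a = g sinθ/(1+k) and f = kMa = kMg sinθ/(1+k).
f = 0.5 × 7.5 × 10 × sin26.5° / 1.5 ≈ 11.2 N.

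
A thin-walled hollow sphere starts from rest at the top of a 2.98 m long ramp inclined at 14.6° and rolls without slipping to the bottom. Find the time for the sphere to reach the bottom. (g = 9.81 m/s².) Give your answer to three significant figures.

t ≈ 2.00 s

For this body I = (2/3)MR², i.e. k = I/(MR²) = 2/3.
Newton's second law down the slope: Mg sinθ − f = Ma. The torque equation fR = Iα (with α = a/R) gives f = kMa.
Hence a = g sinθ/(1+k) = 9.81×sin14.6°/1.667 = 1.484 m/s².
With constant a from rest, t = √(2L/a) = √(2·2.98/1.484) ≈ 2.00 s.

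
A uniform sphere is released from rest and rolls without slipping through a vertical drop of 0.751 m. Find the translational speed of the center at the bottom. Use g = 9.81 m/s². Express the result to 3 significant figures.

Here I = (2/5)MR², so the shape factor k = I/(MR²) = 0.4.
The rolling condition ω = v/R makes the rotational term ½I(v/R)² = ½kMv², so KE_total = ½(1+k)Mv² = (7/10)Mv².
Energy conservation: Mgh = (7/10)Mv², so v = √(2gh/(1+k)) = √(2 × 9.81 × 0.751 / 1.4) ≈ 3.24 m/s.

v ≈ 3.24 m/s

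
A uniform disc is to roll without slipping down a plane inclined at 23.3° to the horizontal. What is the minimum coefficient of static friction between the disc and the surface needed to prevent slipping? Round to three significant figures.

With I = (1/2)MR², the ratio k = I/(MR²) is 0.5.
Newton's second law down the slope: Mg sinθ − f = Ma. The torque equation fR = Iα (with α = a/R) gives f = kMa.
These give a = g sinθ/(1+k) and the required friction f = kMg sinθ/(1+k).
With N = Mg cosθ, the no-slip condition f ≤ μN gives μ_min = f/N = k tanθ/(1+k).
μ_min = 0.5 × tan23.3° / 1.5 ≈ 0.144.

μ_min ≈ 0.144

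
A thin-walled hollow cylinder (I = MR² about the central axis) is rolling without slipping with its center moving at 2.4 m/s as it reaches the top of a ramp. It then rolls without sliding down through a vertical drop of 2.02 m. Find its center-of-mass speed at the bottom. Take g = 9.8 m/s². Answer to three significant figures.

With I = MR², the ratio k = I/(MR²) is 1.
Rolling without slipping gives ω = v/R, so the total kinetic energy is ½Mv² + ½Iω² = ½(1+k)Mv² = Mv².
Conserving energy between top and bottom: Mv² = Mv₀² + Mgh, hence v² = v₀² + 2gh/(1+k).
v = √(2.4² + 2×9.8×2.02/2) = √25.56 ≈ 5.06 m/s.

v ≈ 5.06 m/s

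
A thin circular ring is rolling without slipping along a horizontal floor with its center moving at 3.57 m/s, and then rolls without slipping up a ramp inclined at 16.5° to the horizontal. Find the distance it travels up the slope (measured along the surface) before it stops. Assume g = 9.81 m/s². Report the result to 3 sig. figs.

d ≈ 4.57 m

For this body I = MR², i.e. k = I/(MR²) = 1.
Pure rolling means v = ωR; then KE = ½Mv² + ½I(v/R)² = ½(1+k)Mv² = Mv².
Setting this equal to Mgh gives the vertical rise h = (1+k)v₀²/(2g) = 2×3.57²/(2×9.81) = 1.299 m.
The distance along the slope is d = h/sinθ = 1.299/sin16.5° ≈ 4.57 m.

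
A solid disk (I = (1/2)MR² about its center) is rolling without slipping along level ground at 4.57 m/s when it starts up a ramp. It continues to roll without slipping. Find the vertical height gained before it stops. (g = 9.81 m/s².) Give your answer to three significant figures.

h ≈ 1.60 m

The moment of inertia is (1/2)MR², giving k ≡ I/(MR²) = 0.5.
Pure rolling means v = ωR; then KE = ½Mv² + ½I(v/R)² = ½(1+k)Mv² = (3/4)Mv².
All of this converts to potential energy at the highest point: (3/4)Mv₀² = Mgh.
Thus h = (1+k)v₀²/(2g) = 1.5 × 4.57² / (2 × 9.81) ≈ 1.60 m.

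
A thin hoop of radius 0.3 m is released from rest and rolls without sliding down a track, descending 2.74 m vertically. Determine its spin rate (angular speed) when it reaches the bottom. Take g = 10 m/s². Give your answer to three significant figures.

The moment of inertia is MR², giving k ≡ I/(MR²) = 1.
Since it rolls without slipping, ω = v/R and KE = ½Mv² + ½Iω² = ½(1+k)Mv² = Mv².
Energy conservation Mgh = ½(1+k)Mv² gives v = √(2gh/(1+k)) = √(2 × 10 × 2.74 / 2) = 5.235 m/s.
The angular speed follows from ω = v/R = 5.235/0.3 ≈ 17.4 rad/s.

ω ≈ 17.4 rad/s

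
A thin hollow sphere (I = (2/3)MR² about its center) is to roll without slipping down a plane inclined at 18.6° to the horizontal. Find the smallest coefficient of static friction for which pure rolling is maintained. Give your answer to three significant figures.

μ_min ≈ 0.135

The moment of inertia is (2/3)MR², giving k ≡ I/(MR²) = 2/3.
Newton's second law down the slope: Mg sinθ − f = Ma. The torque equation fR = Iα (with α = a/R) gives f = kMa.
These give a = g sinθ/(1+k) and the required friction f = kMg sinθ/(1+k).
With N = Mg cosθ, the no-slip condition f ≤ μN gives μ_min = f/N = k tanθ/(1+k).
μ_min = (2/3) × tan18.6° / 1.667 ≈ 0.135.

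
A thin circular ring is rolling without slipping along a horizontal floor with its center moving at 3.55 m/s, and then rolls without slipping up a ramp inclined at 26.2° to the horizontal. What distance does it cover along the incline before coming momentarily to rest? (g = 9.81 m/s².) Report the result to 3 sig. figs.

d ≈ 2.91 m

The moment of inertia is MR², giving k ≡ I/(MR²) = 1.
Since it rolls without slipping, ω = v/R and KE = ½Mv² + ½Iω² = ½(1+k)Mv² = Mv².
Setting this equal to Mgh gives the vertical rise h = (1+k)v₀²/(2g) = 2×3.55²/(2×9.81) = 1.285 m.
The distance along the slope is d = h/sinθ = 1.285/sin26.2° ≈ 2.91 m.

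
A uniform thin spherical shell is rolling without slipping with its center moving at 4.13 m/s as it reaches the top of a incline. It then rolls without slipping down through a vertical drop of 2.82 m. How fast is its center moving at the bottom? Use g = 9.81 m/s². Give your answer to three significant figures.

v ≈ 7.09 m/s

For this body I = (2/3)MR², i.e. k = I/(MR²) = 2/3.
Since it rolls without slipping, ω = v/R and KE = ½Mv² + ½Iω² = ½(1+k)Mv² = (5/6)Mv².
Conserving energy between top and bottom: (5/6)Mv² = (5/6)Mv₀² + Mgh, hence v² = v₀² + 2gh/(1+k).
v = √(4.13² + 2×9.81×2.82/1.667) = √50.25 ≈ 7.09 m/s.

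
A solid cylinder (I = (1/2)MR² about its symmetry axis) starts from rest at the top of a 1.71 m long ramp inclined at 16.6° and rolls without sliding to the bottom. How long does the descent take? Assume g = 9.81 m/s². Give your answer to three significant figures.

t ≈ 1.35 s

For this body I = (1/2)MR², i.e. k = I/(MR²) = 0.5.
Newton's second law down the slope: Mg sinθ − f = Ma. The torque equation fR = Iα (with α = a/R) gives f = kMa.
Hence a = g sinθ/(1+k) = 9.81×sin16.6°/1.5 = 1.868 m/s².
Starting from rest, L = ½at², so t = √(2L/a) = √(2×1.71/1.868) ≈ 1.35 s.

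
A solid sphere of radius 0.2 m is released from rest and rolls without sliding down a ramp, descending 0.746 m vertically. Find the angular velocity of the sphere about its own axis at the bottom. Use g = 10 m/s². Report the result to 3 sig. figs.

Here I = (2/5)MR², so the shape factor k = I/(MR²) = 0.4.
The rolling condition ω = v/R makes the rotational term ½I(v/R)² = ½kMv², so KE_total = ½(1+k)Mv² = (7/10)Mv².
Energy conservation Mgh = ½(1+k)Mv² gives v = √(2gh/(1+k)) = √(2 × 10 × 0.746 / 1.4) = 3.265 m/s.
Then ω = v/R = 3.265 / 0.2 ≈ 16.3 rad/s.

ω ≈ 16.3 rad/s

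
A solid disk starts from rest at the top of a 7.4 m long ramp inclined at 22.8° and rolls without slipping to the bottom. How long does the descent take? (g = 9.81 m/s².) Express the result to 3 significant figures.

t ≈ 2.42 s

Here I = (1/2)MR², so the shape factor k = I/(MR²) = 0.5.
Translational: Mg sinθ − f = Ma. Rotational about the CM: fR = Iα = kMRa, so f = kMa.
Hence a = g sinθ/(1+k) = 9.81×sin22.8°/1.5 = 2.534 m/s².
With constant a from rest, t = √(2L/a) = √(2·7.4/2.534) ≈ 2.42 s.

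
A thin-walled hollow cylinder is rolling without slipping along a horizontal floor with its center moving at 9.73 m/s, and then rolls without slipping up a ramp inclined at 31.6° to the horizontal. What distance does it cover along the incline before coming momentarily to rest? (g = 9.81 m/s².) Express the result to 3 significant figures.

d ≈ 18.4 m

For this body I = MR², i.e. k = I/(MR²) = 1.
Pure rolling means v = ωR; then KE = ½Mv² + ½I(v/R)² = ½(1+k)Mv² = Mv².
Setting this equal to Mgh gives the vertical rise h = (1+k)v₀²/(2g) = 2×9.73²/(2×9.81) = 9.651 m.
The distance along the slope is d = h/sinθ = 9.651/sin31.6° ≈ 18.4 m.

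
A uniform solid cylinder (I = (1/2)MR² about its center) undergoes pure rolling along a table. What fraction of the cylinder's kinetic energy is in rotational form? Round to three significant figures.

fraction ≈ 0.333

The moment of inertia is (1/2)MR², giving k ≡ I/(MR²) = 0.5.
With ω = v/R, KE_trans = ½Mv² and KE_rot = ½Iω² = ½kMv², so KE_total = ½(1+k)Mv².
The rotational fraction is therefore k/(1+k) = 0.5/1.5 ≈ 0.333.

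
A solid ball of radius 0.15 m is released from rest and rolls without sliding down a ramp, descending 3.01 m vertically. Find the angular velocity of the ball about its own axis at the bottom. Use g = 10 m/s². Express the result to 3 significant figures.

ω ≈ 43.7 rad/s

Here I = (2/5)MR², so the shape factor k = I/(MR²) = 0.4.
The rolling condition ω = v/R makes the rotational term ½I(v/R)² = ½kMv², so KE_total = ½(1+k)Mv² = (7/10)Mv².
Energy conservation Mgh = ½(1+k)Mv² gives v = √(2gh/(1+k)) = √(2 × 10 × 3.01 / 1.4) = 6.557 m/s.
The angular speed follows from ω = v/R = 6.557/0.15 ≈ 43.7 rad/s.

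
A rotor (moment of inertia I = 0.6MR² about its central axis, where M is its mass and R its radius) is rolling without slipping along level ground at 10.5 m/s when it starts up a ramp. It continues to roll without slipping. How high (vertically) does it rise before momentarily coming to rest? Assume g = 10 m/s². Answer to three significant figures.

h ≈ 8.82 m

With I = 0.6MR², the ratio k = I/(MR²) is 0.6.
Since it rolls without slipping, ω = v/R and KE = ½Mv² + ½Iω² = ½(1+k)Mv² = (4/5)Mv².
At the top the kinetic energy is zero, so (4/5)Mv₀² = Mgh.
Thus h = (1+k)v₀²/(2g) = 1.6 × 10.5² / (2 × 10) ≈ 8.82 m.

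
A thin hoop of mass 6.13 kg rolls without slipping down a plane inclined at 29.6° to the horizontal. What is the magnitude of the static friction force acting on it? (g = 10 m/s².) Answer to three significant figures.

f ≈ 15.1 N

Here I = MR², so the shape factor k = I/(MR²) = 1.
Newton's second law down the slope: Mg sinθ − f = Ma. The torque equation fR = Iα (with α = a/R) gives f = kMa.
Combining, a = g sinθ/(1+k) and f = kMa = kMg sinθ/(1+k).
f = 1 × 6.13 × 10 × sin29.6° / 2 ≈ 15.1 N.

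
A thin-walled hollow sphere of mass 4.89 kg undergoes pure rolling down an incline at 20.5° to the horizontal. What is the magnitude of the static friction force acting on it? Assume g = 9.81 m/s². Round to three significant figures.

f ≈ 6.72 N

The moment of inertia is (2/3)MR², giving k ≡ I/(MR²) = 2/3.
Translational: Mg sinθ − f = Ma. Rotational about the CM: fR = Iα = kMRa, so f = kMa.
Combining, a = g sinθ/(1+k) and f = kMa = kMg sinθ/(1+k).
f = (2/3) × 4.89 × 9.81 × sin20.5° / 1.667 ≈ 6.72 N.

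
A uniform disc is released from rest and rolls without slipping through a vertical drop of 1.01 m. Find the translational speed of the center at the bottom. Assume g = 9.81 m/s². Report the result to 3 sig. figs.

For this body I = (1/2)MR², i.e. k = I/(MR²) = 0.5.
Rolling without slipping gives ω = v/R, so the total kinetic energy is ½Mv² + ½Iω² = ½(1+k)Mv² = (3/4)Mv².
Setting Mgh = (3/4)Mv² gives v = √(2gh/(1+k)) = √(2·9.81·1.01/1.5) ≈ 3.63 m/s.

v ≈ 3.63 m/s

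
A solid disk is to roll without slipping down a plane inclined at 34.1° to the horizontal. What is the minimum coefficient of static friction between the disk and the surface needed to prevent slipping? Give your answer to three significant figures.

μ_min ≈ 0.226

The moment of inertia is (1/2)MR², giving k ≡ I/(MR²) = 0.5.
Along the incline Mg sinθ − f = Ma, and torque about the center fR = Iα = kMR²(a/R) gives f = kMa.
These give a = g sinθ/(1+k) and the required friction f = kMg sinθ/(1+k).
The normal force is N = Mg cosθ, so μ_min = f/N = k tanθ/(1+k).
μ_min = 0.5 × tan34.1° / 1.5 ≈ 0.226.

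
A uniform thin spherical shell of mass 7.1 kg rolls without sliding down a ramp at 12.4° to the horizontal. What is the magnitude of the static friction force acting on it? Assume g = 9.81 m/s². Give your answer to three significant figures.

f ≈ 5.98 N

Here I = (2/3)MR², so the shape factor k = I/(MR²) = 2/3.
Translational: Mg sinθ − f = Ma. Rotational about the CM: fR = Iα = kMRa, so f = kMa.
Combining, a = g sinθ/(1+k) and f = kMa = kMg sinθ/(1+k).
f = (2/3) × 7.1 × 9.81 × sin12.4° / 1.667 ≈ 5.98 N.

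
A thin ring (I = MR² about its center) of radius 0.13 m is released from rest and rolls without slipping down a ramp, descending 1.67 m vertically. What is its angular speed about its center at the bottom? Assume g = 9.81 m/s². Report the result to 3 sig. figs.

With I = MR², the ratio k = I/(MR²) is 1.
The rolling condition ω = v/R makes the rotational term ½I(v/R)² = ½kMv², so KE_total = ½(1+k)Mv² = Mv².
Energy conservation Mgh = ½(1+k)Mv² gives v = √(2gh/(1+k)) = √(2 × 9.81 × 1.67 / 2) = 4.048 m/s.
Then ω = v/R = 4.048 / 0.13 ≈ 31.1 rad/s.

ω ≈ 31.1 rad/s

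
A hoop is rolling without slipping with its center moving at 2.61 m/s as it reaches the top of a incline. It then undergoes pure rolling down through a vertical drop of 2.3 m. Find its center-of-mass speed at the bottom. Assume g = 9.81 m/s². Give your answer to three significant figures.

For this body I = MR², i.e. k = I/(MR²) = 1.
Since it rolls without slipping, ω = v/R and KE = ½Mv² + ½Iω² = ½(1+k)Mv² = Mv².
Energy conservation: Mv₀² + Mgh = Mv², so v² = v₀² + 2gh/(1+k).
v = √(2.61² + 2×9.81×2.3/2) = √29.38 ≈ 5.42 m/s.

v ≈ 5.42 m/s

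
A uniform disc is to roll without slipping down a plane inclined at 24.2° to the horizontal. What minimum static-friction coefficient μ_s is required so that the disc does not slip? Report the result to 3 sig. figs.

μ_min ≈ 0.150

For this body I = (1/2)MR², i.e. k = I/(MR²) = 0.5.
Translational: Mg sinθ − f = Ma. Rotational about the CM: fR = Iα = kMRa, so f = kMa.
These give a = g sinθ/(1+k) and the required friction f = kMg sinθ/(1+k).
The normal force is N = Mg cosθ, so μ_min = f/N = k tanθ/(1+k).
μ_min = 0.5 × tan24.2° / 1.5 ≈ 0.150.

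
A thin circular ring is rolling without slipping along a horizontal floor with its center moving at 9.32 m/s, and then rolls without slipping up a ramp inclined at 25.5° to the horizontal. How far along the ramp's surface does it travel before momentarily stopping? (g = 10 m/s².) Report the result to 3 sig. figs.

d ≈ 20.2 m

For this body I = MR², i.e. k = I/(MR²) = 1.
Since it rolls without slipping, ω = v/R and KE = ½Mv² + ½Iω² = ½(1+k)Mv² = Mv².
Setting this equal to Mgh gives the vertical rise h = (1+k)v₀²/(2g) = 2×9.32²/(2×10) = 8.686 m.
The distance along the slope is d = h/sinθ = 8.686/sin25.5° ≈ 20.2 m.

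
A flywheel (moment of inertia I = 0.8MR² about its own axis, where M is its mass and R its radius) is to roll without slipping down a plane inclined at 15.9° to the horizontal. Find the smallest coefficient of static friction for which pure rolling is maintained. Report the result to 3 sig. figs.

For this body I = 0.8MR², i.e. k = I/(MR²) = 0.8.
Translational: Mg sinθ − f = Ma. Rotational about the CM: fR = Iα = kMRa, so f = kMa.
These give a = g sinθ/(1+k) and the required friction f = kMg sinθ/(1+k).
The normal force is N = Mg cosθ, so μ_min = f/N = k tanθ/(1+k).
μ_min = 0.8 × tan15.9° / 1.8 ≈ 0.127.

μ_min ≈ 0.127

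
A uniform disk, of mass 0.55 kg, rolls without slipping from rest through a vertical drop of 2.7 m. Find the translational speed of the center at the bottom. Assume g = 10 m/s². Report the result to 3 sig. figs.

The moment of inertia is (1/2)MR², giving k ≡ I/(MR²) = 0.5.
The rolling condition ω = v/R makes the rotational term ½I(v/R)² = ½kMv², so KE_total = ½(1+k)Mv² = (3/4)Mv².
Energy conservation: Mgh = (3/4)Mv², so v = √(2gh/(1+k)) = √(2 × 10 × 2.7 / 1.5) ≈ 6.00 m/s.

v ≈ 6.00 m/s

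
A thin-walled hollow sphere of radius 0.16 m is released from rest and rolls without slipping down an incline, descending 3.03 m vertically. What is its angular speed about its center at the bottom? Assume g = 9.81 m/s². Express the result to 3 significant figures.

With I = (2/3)MR², the ratio k = I/(MR²) is 2/3.
Rolling without slipping gives ω = v/R, so the total kinetic energy is ½Mv² + ½Iω² = ½(1+k)Mv² = (5/6)Mv².
Energy conservation Mgh = ½(1+k)Mv² gives v = √(2gh/(1+k)) = √(2 × 9.81 × 3.03 / 1.667) = 5.972 m/s.
Then ω = v/R = 5.972 / 0.16 ≈ 37.3 rad/s.

ω ≈ 37.3 rad/s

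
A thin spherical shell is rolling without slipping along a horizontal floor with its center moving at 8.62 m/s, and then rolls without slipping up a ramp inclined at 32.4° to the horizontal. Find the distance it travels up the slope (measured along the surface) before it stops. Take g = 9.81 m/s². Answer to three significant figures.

With I = (2/3)MR², the ratio k = I/(MR²) is 2/3.
Pure rolling means v = ωR; then KE = ½Mv² + ½I(v/R)² = ½(1+k)Mv² = (5/6)Mv².
Setting this equal to Mgh gives the vertical rise h = (1+k)v₀²/(2g) = 1.667×8.62²/(2×9.81) = 6.312 m.
The distance along the slope is d = h/sinθ = 6.312/sin32.4° ≈ 11.8 m.

d ≈ 11.8 m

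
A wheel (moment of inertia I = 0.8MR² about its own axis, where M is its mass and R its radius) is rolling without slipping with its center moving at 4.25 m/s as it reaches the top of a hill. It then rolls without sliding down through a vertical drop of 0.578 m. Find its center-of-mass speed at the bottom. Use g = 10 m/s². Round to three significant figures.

v ≈ 4.95 m/s

Here I = 0.8MR², so the shape factor k = I/(MR²) = 0.8.
The rolling condition ω = v/R makes the rotational term ½I(v/R)² = ½kMv², so KE_total = ½(1+k)Mv² = (9/10)Mv².
Energy conservation: (9/10)Mv₀² + Mgh = (9/10)Mv², so v² = v₀² + 2gh/(1+k).
v = √(4.25² + 2×10×0.578/1.8) = √24.48 ≈ 4.95 m/s.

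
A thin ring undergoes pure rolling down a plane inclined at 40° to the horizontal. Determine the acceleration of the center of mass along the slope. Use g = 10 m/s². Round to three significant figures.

Here I = MR², so the shape factor k = I/(MR²) = 1.
Newton's second law down the slope: Mg sinθ − f = Ma. The torque equation fR = Iα (with α = a/R) gives f = kMa.
Eliminating f: Mg sinθ = (1+k)Ma, so a = g sinθ/(1+k) = 10 × sin40° / 2 ≈ 3.21 m/s².

a ≈ 3.21 m/s²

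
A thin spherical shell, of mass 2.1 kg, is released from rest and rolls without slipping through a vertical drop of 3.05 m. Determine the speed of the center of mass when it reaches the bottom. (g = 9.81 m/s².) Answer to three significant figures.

v ≈ 5.99 m/s

With I = (2/3)MR², the ratio k = I/(MR²) is 2/3.
Rolling without slipping gives ω = v/R, so the total kinetic energy is ½Mv² + ½Iω² = ½(1+k)Mv² = (5/6)Mv².
Setting Mgh = (5/6)Mv² gives v = √(2gh/(1+k)) = √(2·9.81·3.05/1.667) ≈ 5.99 m/s.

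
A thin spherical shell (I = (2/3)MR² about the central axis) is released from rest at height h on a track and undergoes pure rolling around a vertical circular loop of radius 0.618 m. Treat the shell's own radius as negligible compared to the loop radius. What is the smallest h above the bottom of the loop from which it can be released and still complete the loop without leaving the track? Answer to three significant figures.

h_min ≈ 1.75 m

With I = (2/3)MR², the ratio k = I/(MR²) is 2/3.
At the top, contact is just lost when gravity alone supplies the centripetal force: Mg = Mv_top²/r, i.e. v_top² = gr.
With ω = v/R, the kinetic energy at speed v is ½(1+k)Mv² = (5/6)Mv².
Energy conservation from release (height h) to the top (height 2r): Mgh = Mg(2r) + (5/6)M·gr.
Thus h_min = 2r + (1+k)r/2 = r(2 + 1.667/2) = 0.618 × 2.833 ≈ 1.75 m.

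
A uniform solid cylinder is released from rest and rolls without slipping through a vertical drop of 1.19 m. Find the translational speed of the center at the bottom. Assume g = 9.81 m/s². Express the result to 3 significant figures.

v ≈ 3.95 m/s

The moment of inertia is (1/2)MR², giving k ≡ I/(MR²) = 0.5.
Rolling without slipping gives ω = v/R, so the total kinetic energy is ½Mv² + ½Iω² = ½(1+k)Mv² = (3/4)Mv².
Setting Mgh = (3/4)Mv² gives v = √(2gh/(1+k)) = √(2·9.81·1.19/1.5) ≈ 3.95 m/s.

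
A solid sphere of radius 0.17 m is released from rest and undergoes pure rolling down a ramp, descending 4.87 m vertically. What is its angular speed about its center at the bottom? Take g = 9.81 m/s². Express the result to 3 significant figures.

For this body I = (2/5)MR², i.e. k = I/(MR²) = 0.4.
The rolling condition ω = v/R makes the rotational term ½I(v/R)² = ½kMv², so KE_total = ½(1+k)Mv² = (7/10)Mv².
Energy conservation Mgh = ½(1+k)Mv² gives v = √(2gh/(1+k)) = √(2 × 9.81 × 4.87 / 1.4) = 8.261 m/s.
Then ω = v/R = 8.261 / 0.17 ≈ 48.6 rad/s.

ω ≈ 48.6 rad/s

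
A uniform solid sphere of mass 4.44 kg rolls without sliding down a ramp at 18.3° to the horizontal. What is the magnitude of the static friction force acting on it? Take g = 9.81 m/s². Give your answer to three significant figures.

f ≈ 3.91 N

Here I = (2/5)MR², so the shape factor k = I/(MR²) = 0.4.
Translational: Mg sinθ − f = Ma. Rotational about the CM: fR = Iα = kMRa, so f = kMa.
Combining, a = g sinθ/(1+k) and f = kMa = kMg sinθ/(1+k).
f = 0.4 × 4.44 × 9.81 × sin18.3° / 1.4 ≈ 3.91 N.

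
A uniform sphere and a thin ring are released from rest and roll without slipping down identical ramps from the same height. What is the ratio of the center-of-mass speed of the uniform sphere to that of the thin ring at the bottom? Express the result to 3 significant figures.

Each satisfies Mgh = ½(1+k)Mv² with k = I/(MR²), so v ∝ 1/√(1+k).
For the uniform sphere k = 0.4; for the thin ring k = 1.
v₁/v₂ = √((1+k₂)/(1+k₁)) = √(2/1.4) ≈ 1.20.

v_ratio ≈ 1.20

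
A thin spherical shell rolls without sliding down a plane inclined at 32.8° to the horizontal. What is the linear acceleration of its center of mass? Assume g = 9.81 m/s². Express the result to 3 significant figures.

The moment of inertia is (2/3)MR², giving k ≡ I/(MR²) = 2/3.
Newton's second law down the slope: Mg sinθ − f = Ma. The torque equation fR = Iα (with α = a/R) gives f = kMa.
Eliminating f: Mg sinθ = (1+k)Ma, so a = g sinθ/(1+k) = 9.81 × sin32.8° / 1.667 ≈ 3.19 m/s².

a ≈ 3.19 m/s²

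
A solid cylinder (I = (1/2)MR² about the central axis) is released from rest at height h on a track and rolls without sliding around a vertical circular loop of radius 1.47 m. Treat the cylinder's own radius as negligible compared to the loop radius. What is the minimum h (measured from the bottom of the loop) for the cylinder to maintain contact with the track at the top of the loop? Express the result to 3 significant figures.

With I = (1/2)MR², the ratio k = I/(MR²) is 0.5.
At the top, contact is just lost when gravity alone supplies the centripetal force: Mg = Mv_top²/r, i.e. v_top² = gr.
With ω = v/R, the kinetic energy at speed v is ½(1+k)Mv² = (3/4)Mv².
Energy conservation from release (height h) to the top (height 2r): Mgh = Mg(2r) + (3/4)M·gr.
Thus h_min = 2r + (1+k)r/2 = r(2 + 1.5/2) = 1.47 × 2.75 ≈ 4.04 m.

h_min ≈ 4.04 m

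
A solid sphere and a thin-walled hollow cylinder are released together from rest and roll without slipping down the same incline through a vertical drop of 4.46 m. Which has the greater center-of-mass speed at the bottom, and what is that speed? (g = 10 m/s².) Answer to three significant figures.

the solid sphere, at v ≈ 7.98 m/s

For rolling without slipping, Mgh = ½(1+k)Mv² where k = I/(MR²), so v = √(2gh/(1+k)).
Solid sphere: k = 0.4, giving v = √(2×10×4.46/1.4) = 7.982 m/s.
Thin-walled hollow cylinder: k = 1, giving v = √(2×10×4.46/2) = 6.678 m/s.
The smaller k wins: the solid sphere, at ≈ 7.98 m/s.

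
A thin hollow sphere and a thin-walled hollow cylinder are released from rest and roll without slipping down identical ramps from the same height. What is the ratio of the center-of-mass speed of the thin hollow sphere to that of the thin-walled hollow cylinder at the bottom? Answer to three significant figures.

v_ratio ≈ 1.10

Each satisfies Mgh = ½(1+k)Mv² with k = I/(MR²), so v ∝ 1/√(1+k).
For the thin hollow sphere k = 2/3; for the thin-walled hollow cylinder k = 1.
v₁/v₂ = √((1+k₂)/(1+k₁)) = √(2/1.667) ≈ 1.10.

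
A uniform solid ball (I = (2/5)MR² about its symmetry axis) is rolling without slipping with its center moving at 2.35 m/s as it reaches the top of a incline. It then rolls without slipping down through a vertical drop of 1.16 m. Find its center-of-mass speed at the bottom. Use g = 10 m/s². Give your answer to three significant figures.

v ≈ 4.70 m/s

For this body I = (2/5)MR², i.e. k = I/(MR²) = 0.4.
The rolling condition ω = v/R makes the rotational term ½I(v/R)² = ½kMv², so KE_total = ½(1+k)Mv² = (7/10)Mv².
Conserving energy between top and bottom: (7/10)Mv² = (7/10)Mv₀² + Mgh, hence v² = v₀² + 2gh/(1+k).
v = √(2.35² + 2×10×1.16/1.4) = √22.09 ≈ 4.70 m/s.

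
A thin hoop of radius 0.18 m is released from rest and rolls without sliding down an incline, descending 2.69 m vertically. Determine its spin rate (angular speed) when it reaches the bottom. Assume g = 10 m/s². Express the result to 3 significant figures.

ω ≈ 28.8 rad/s

The moment of inertia is MR², giving k ≡ I/(MR²) = 1.
Since it rolls without slipping, ω = v/R and KE = ½Mv² + ½Iω² = ½(1+k)Mv² = Mv².
Energy conservation Mgh = ½(1+k)Mv² gives v = √(2gh/(1+k)) = √(2 × 10 × 2.69 / 2) = 5.187 m/s.
Then ω = v/R = 5.187 / 0.18 ≈ 28.8 rad/s.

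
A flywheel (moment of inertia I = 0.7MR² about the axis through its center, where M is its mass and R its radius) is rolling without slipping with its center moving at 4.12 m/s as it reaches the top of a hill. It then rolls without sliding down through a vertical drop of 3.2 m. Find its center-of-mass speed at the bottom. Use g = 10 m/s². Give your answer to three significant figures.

The moment of inertia is 0.7MR², giving k ≡ I/(MR²) = 0.7.
Pure rolling means v = ωR; then KE = ½Mv² + ½I(v/R)² = ½(1+k)Mv² = (17/20)Mv².
Energy conservation: (17/20)Mv₀² + Mgh = (17/20)Mv², so v² = v₀² + 2gh/(1+k).
v = √(4.12² + 2×10×3.2/1.7) = √54.62 ≈ 7.39 m/s.

v ≈ 7.39 m/s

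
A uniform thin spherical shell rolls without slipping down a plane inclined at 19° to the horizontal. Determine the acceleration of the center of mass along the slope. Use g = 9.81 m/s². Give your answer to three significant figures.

With I = (2/3)MR², the ratio k = I/(MR²) is 2/3.
Translational: Mg sinθ − f = Ma. Rotational about the CM: fR = Iα = kMRa, so f = kMa.
Eliminating f: Mg sinθ = (1+k)Ma, so a = g sinθ/(1+k) = 9.81 × sin19° / 1.667 ≈ 1.92 m/s².

a ≈ 1.92 m/s²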